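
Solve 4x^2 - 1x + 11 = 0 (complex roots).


disc = (-1)^2 - 4*4*11 = 1 - 176 = -175
sqrt(|disc|) = sqrt(175) = 13.2288
Real part = 1/(2*4) = 0.1250
Imag part = 13.2288/(2*4) = 1.6536

0.1250 ± 1.6536i


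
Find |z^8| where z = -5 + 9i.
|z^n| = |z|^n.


|z| = sqrt(25+81) = sqrt(106) = 10.2956
|z^8| = |z|^8 = (sqrt(106))^8 = 106^4 = 126247696

|z^8| = 126247696


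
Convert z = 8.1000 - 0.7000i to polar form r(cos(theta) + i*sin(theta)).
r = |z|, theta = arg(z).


r = sqrt(65.61+0.49) = sqrt(66.1) = 8.1302
theta = atan2(-0.7, 8.1) = -4.9392 degrees

r = 8.1302, theta = -4.9392 degrees


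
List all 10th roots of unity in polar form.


The 10th roots of unity are cis(360k/10°) for k=0..9
Angle step = 360/10 = 36°
Primitive root: cis(36°)
Primitive root = 0.8090 + 0.5878i

10 roots at angles: 0°, 36°, 72°, 108°, 144°, 180°, 216°, 252°, 288°, 324°


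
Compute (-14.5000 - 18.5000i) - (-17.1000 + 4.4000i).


Real: -14.5 + 17.1 = 2.6
Imag: -18.5 - 4.4 = -22.9

2.6000 - 22.9000i


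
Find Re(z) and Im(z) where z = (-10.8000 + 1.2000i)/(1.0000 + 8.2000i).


Multiply by conjugate: (-10.8000 + 1.2000i)(1.0000 - 8.2000i) / (1^2 + 8.2^2)
Numerator real = -10.8*1 + 1.2*8.2 = -0.96
Numerator imag = 1.2*1 - (-10.8)*8.2 = 89.76
Denominator = 68.24
Re(z) = -0.96/68.24 = -0.0141
Im(z) = 89.76/68.24 = 1.3154

Re(z) = -0.0141, Im(z) = 1.3154


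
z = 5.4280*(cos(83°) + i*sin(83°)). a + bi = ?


a = 5.4280*cos(83°) = 5.4280*0.12187 = 0.6615
b = 5.4280*sin(83°) = 5.4280*0.992546 = 5.3875

0.6615 + 5.3875i


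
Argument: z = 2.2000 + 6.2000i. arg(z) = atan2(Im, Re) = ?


Re = 2.2, Im = 6.2
arg = atan2(6.2, 2.2) = 70.4633 degrees

arg(z) = 70.4633 degrees


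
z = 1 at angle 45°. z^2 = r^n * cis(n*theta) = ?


r^2 = 1^2 = 1
n*theta = 2*45° = 90° = 90° (mod 360)
a = 1*cos(90°) = 0
b = 1*sin(90°) = 1.0000

1 cis(90°) = 0 + 1.0000i


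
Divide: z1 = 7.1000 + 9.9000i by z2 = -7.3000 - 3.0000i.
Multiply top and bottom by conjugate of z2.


Conjugate of z2 = -7.3000 + 3.0000i
Numerator: (7.1000 + 9.9000i)(-7.3000 + 3.0000i) = -81.5300 - 50.9700i
Denominator: (-7.3)^2 + (-3)^2 = 62.29
Result = (-81.5300 - 50.9700i)/62.29

-1.3089 - 0.8183i


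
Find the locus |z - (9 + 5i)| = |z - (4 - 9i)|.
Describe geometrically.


Equal distances means the locus is the perpendicular bisector of z1 and z2.
Midpoint = ((9+4)/2, (5+(-9))/2) = (6.5000, -2.0000)

Perpendicular bisector through (6.5000, -2.0000)


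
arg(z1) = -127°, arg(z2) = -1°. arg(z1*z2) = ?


arg(z1*z2) = -127° - 1° = -128°
Normalized to (-180°, 180°]: -128°

-128°


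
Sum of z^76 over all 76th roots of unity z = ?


The roots are w_k = w^k with w = e^(2*pi*i/76), and (w^k)^76 = (w^76)^k.
So S = 1 + u + u^2 + ... + u^(75) with u = w^76.
76 = 1*76 + 0, so 76 is a multiple of 76 and u = (w^76)^1 = 1.
Every one of the 76 terms equals 1: S = 76

S = 76


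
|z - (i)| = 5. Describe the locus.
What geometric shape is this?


|z - z0| = r is a circle with center z0 and radius r.
Center = (0, 1), radius = 5

Circle with center (0, 1) and radius 5


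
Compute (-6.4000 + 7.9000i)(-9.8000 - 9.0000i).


Real = -6.4*(-9.8) - 7.9*(-9) = 62.72 - (-71.1) = 133.82
Imag = -6.4*(-9) - (9.8)*7.9 = 57.6 - (77.42) = -19.82

133.8200 - 19.8200i


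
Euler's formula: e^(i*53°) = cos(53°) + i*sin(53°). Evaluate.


cos(53°) = 0.6018
sin(53°) = 0.7986

e^(i*53°) = 0.6018 + 0.7986i


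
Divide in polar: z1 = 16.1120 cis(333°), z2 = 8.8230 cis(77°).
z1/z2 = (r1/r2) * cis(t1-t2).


r = 16.1120 / 8.8230 = 1.8261
theta = 333° - 77° = 256° = 256° (mod 360)

1.8261 cis(256°)


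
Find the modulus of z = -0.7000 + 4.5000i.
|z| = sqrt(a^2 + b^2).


|z| = sqrt((-0.7)^2 + 4.5^2) = sqrt(0.49 + 20.25) = sqrt(20.74) = 4.5541

|z| = 4.5541


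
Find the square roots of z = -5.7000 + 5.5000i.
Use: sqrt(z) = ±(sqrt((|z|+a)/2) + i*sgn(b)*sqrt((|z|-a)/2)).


|z| = sqrt(32.49+30.25) = 7.9209
sqrt((|z|+a)/2) = sqrt((7.9209+(-5.7))/2) = sqrt(1.1104) = 1.0538
sqrt((|z|-a)/2) = sqrt((7.9209-(-5.7))/2) = sqrt(6.8104) = 2.6097

±(1.0538 + 2.6097i) i.e. 1.0538 + 2.6097i and -1.0538 - 2.6097i


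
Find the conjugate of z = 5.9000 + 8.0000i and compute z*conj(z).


z_bar = 5.9000 - 8.0000i
z*z_bar = 5.9^2 + 8^2 = 34.81 + 64 = 98.81

z_bar = 5.9000 - 8.0000i, z*z_bar = 98.81


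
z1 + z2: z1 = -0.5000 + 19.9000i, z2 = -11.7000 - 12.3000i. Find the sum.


Real: -0.5 - 11.7 = -12.2
Imag: 19.9 - 12.3 = 7.6

-12.2000 + 7.6000i


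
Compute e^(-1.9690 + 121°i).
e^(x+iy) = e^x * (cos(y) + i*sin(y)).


e^-1.9690 = 0.1396
cos(121°) = -0.515
sin(121°) = 0.8572
Real = 0.1396*(-0.515) = -0.0719
Imag = 0.1396*0.8572 = 0.1197

-0.0719 + 0.1197i


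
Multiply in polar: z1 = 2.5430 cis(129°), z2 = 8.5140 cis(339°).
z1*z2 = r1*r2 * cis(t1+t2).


r = 2.5430 * 8.5140 = 21.6511
theta = 129° + 339° = 468° = 108° (mod 360)

21.6511 cis(108°)


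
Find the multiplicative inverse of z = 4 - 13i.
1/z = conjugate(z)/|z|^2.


|z|^2 = 16+169 = 185
1/z = (4 + 13i)/185

1/z = 0.0216 + 0.0703i


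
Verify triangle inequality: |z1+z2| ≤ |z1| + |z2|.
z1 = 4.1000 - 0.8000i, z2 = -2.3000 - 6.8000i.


|z1| = sqrt(4.1^2 + (-0.8)^2) = sqrt(17.45) = 4.1773
|z2| = sqrt((-2.3)^2 + (-6.8)^2) = sqrt(51.53) = 7.1784
z1+z2 = 1.8000 - 7.6000i
|z1+z2| = sqrt(61) = 7.8102
|z1|+|z2| = 4.1773 + 7.1784 = 11.3557

|z1+z2| = 7.8102 ≤ |z1|+|z2| = 11.3557 (verified)


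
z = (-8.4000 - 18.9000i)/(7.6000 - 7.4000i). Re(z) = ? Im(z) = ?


Multiply by conjugate: (-8.4000 - 18.9000i)(7.6000 + 7.4000i) / (7.6^2 + (-7.4)^2)
Numerator real = -8.4*7.6 - (18.9)*(-7.4) = 76.02
Numerator imag = -18.9*7.6 - (-8.4)*(-7.4) = -205.8
Denominator = 112.52
Re(z) = 76.02/112.52 = 0.6756
Im(z) = -205.8/112.52 = -1.8290

Re(z) = 0.6756, Im(z) = -1.8290


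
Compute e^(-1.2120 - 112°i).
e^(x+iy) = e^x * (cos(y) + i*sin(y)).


e^-1.2120 = 0.2976
cos(-112°) = -0.3746
sin(-112°) = -0.9272
Real = 0.2976*(-0.3746) = -0.1115
Imag = 0.2976*(-0.9272) = -0.2759

-0.1115 - 0.2759i


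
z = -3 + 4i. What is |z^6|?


|z| = sqrt(9+16) = sqrt(25) = 5
|z^6| = |z|^6 = 5^6 = 15625

|z^6| = 15625


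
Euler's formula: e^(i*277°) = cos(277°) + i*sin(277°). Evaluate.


cos(277°) = 0.1219
sin(277°) = -0.9925

e^(i*277°) = 0.1219 - 0.9925i


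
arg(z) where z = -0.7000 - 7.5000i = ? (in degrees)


Re = -0.7, Im = -7.5
arg = atan2(-7.5, -0.7) = -95.3322 degrees

arg(z) = -95.3322 degrees


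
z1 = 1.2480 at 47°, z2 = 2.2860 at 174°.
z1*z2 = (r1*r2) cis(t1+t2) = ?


r = 1.2480 * 2.2860 = 2.8529
theta = 47° + 174° = 221° = 221° (mod 360)

2.8529 cis(221°)


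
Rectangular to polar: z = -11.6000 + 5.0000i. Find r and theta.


r = sqrt(134.56+25) = sqrt(159.56) = 12.6317
theta = atan2(5, -11.6) = 156.6823 degrees

r = 12.6317, theta = 156.6823 degrees


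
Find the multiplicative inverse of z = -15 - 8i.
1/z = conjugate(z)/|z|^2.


|z|^2 = 225+64 = 289
1/z = (-15 + 8i)/289

1/z = -0.0519 + 0.0277i


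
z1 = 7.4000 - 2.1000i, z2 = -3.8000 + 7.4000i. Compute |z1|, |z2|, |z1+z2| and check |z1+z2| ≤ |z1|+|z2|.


|z1| = sqrt(7.4^2 + (-2.1)^2) = sqrt(59.17) = 7.6922
|z2| = sqrt((-3.8)^2 + 7.4^2) = sqrt(69.2) = 8.3187
z1+z2 = 3.6000 + 5.3000i
|z1+z2| = sqrt(41.05) = 6.4070
|z1|+|z2| = 7.6922 + 8.3187 = 16.0109

|z1+z2| = 6.4070 ≤ |z1|+|z2| = 16.0109 (verified)


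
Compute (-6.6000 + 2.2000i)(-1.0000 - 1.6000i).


Real = -6.6*(-1) - 2.2*(-1.6) = 6.6 - (-3.52) = 10.12
Imag = -6.6*(-1.6) - (1)*2.2 = 10.56 - (2.2) = 8.36

10.1200 + 8.3600i


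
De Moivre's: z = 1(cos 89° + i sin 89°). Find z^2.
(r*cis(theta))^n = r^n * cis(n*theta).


r^2 = 1^2 = 1
n*theta = 2*89° = 178° = 178° (mod 360)
a = 1*cos(178°) = -0.9994
b = 1*sin(178°) = 0.0349

1 cis(178°) = -0.9994 + 0.0349i


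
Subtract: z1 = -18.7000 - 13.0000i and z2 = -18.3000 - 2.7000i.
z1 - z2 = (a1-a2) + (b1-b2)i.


Real: -18.7 + 18.3 = -0.4
Imag: -13 + 2.7 = -10.3

-0.4000 - 10.3000i


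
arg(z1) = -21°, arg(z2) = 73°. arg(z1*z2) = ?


arg(z1*z2) = -21° + 73° = 52°
Normalized to (-180°, 180°]: 52°

52°


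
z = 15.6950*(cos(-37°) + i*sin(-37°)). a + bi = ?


a = 15.6950*cos(-37°) = 15.6950*0.798636 = 12.5346
b = 15.6950*sin(-37°) = 15.6950*(-0.601815) = -9.4455

12.5346 - 9.4455i


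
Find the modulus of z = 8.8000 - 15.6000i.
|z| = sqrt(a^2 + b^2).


|z| = sqrt(8.8^2 + (-15.6)^2) = sqrt(77.44 + 243.36) = sqrt(320.8) = 17.9109

|z| = 17.9109


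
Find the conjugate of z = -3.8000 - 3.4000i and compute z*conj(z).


z_bar = -3.8000 + 3.4000i
z*z_bar = (-3.8)^2 + (-3.4)^2 = 14.44 + 11.56 = 26

z_bar = -3.8000 + 3.4000i, z*z_bar = 26


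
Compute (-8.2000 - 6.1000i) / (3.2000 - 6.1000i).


Conjugate of z2 = 3.2000 + 6.1000i
Numerator: (-8.2000 - 6.1000i)(3.2000 + 6.1000i) = 10.9700 - 69.5400i
Denominator: 3.2^2 + (-6.1)^2 = 47.45
Result = (10.9700 - 69.5400i)/47.45

0.2312 - 1.4655i


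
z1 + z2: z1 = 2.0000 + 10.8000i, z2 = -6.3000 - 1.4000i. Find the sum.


Real: 2 - 6.3 = -4.3
Imag: 10.8 - 1.4 = 9.4

-4.3000 + 9.4000i


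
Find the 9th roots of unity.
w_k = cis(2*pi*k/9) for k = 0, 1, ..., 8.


The 9th roots of unity are cis(360k/9°) for k=0..8
Angle step = 360/9 = 40°
Primitive root: cis(40°)
Primitive root = 0.7660 + 0.6428i

9 roots at angles: 0°, 40°, 80°, 120°, 160°, 200°, 240°, 280°, 320°


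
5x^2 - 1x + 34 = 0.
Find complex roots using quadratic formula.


disc = (-1)^2 - 4*5*34 = 1 - 680 = -679
sqrt(|disc|) = sqrt(679) = 26.0576
Real part = 1/(2*5) = 0.1000
Imag part = 26.0576/(2*5) = 2.6058

0.1000 ± 2.6058i


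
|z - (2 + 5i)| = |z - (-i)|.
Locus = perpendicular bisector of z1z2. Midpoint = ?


Equal distances means the locus is the perpendicular bisector of z1 and z2.
Midpoint = ((2+0)/2, (5+(-1))/2) = (1.0000, 2.0000)

Perpendicular bisector through (1.0000, 2.0000)


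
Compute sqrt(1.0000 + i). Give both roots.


|z| = sqrt(1+1) = 1.4142
sqrt((|z|+a)/2) = sqrt((1.4142+1)/2) = sqrt(1.2071) = 1.0987
sqrt((|z|-a)/2) = sqrt((1.4142-1)/2) = sqrt(0.2071) = 0.4551

±(1.0987 + 0.4551i) i.e. 1.0987 + 0.4551i and -1.0987 - 0.4551i


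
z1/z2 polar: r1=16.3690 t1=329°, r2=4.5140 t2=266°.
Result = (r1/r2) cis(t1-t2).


r = 16.3690 / 4.5140 = 3.6263
theta = 329° - 266° = 63° = 63° (mod 360)

3.6263 cis(63°)


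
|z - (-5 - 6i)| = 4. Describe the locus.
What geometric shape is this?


|z - z0| = r is a circle with center z0 and radius r.
Center = (-5, -6), radius = 4

Circle with center (-5, -6) and radius 4


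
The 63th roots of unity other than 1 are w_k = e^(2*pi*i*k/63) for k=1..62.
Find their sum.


With w = e^(2*pi*i/63), all 63 of the 63th roots of unity w^0 = 1, w, ..., w^(62) sum to 0: 1 + w + ... + w^(62) = (1 - w^63)/(1 - w) = 0 since w^63 = 1, w ≠ 1.
Removing the root 1: w + w^2 + ... + w^(62) = 0 - 1 = -1

Sum = -1


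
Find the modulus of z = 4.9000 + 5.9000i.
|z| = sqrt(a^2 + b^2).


|z| = sqrt(4.9^2 + 5.9^2) = sqrt(24.01 + 34.81) = sqrt(58.82) = 7.6694

|z| = 7.6694


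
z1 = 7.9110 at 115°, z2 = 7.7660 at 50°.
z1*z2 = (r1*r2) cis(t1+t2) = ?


r = 7.9110 * 7.7660 = 61.4368
theta = 115° + 50° = 165° = 165° (mod 360)

61.4368 cis(165°)


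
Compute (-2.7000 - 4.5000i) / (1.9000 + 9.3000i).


Conjugate of z2 = 1.9000 - 9.3000i
Numerator: (-2.7000 - 4.5000i)(1.9000 - 9.3000i) = -46.9800 + 16.5600i
Denominator: 1.9^2 + 9.3^2 = 90.1
Result = (-46.9800 + 16.5600i)/90.1

-0.5214 + 0.1838i


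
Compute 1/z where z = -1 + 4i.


|z|^2 = 1+16 = 17
1/z = (-1 - 4i)/17

1/z = -0.0588 - 0.2353i


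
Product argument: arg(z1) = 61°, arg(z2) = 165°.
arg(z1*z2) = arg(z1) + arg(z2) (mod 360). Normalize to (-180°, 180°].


arg(z1*z2) = 61° + 165° = 226°
Normalized to (-180°, 180°]: -134°

-134°


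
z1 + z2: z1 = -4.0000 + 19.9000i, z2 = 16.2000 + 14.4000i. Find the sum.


Real: -4 + 16.2 = 12.2
Imag: 19.9 + 14.4 = 34.3

12.2000 + 34.3000i


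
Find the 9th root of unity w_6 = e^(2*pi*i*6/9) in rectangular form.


Angle = 360*6/9 = 240°
a = cos(240°) = -0.5000
b = sin(240°) = -0.8660

-0.5000 - 0.8660i


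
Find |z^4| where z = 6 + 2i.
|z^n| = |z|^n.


|z| = sqrt(36+4) = sqrt(40) = 6.3246
|z^4| = |z|^4 = (sqrt(40))^4 = 40^2 = 1600

|z^4| = 1600


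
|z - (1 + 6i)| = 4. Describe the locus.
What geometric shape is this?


|z - z0| = r is a circle with center z0 and radius r.
Center = (1, 6), radius = 4

Circle with center (1, 6) and radius 4


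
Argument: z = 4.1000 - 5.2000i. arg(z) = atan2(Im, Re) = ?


Re = 4.1, Im = -5.2
arg = atan2(-5.2, 4.1) = -51.7456 degrees

arg(z) = -51.7456 degrees


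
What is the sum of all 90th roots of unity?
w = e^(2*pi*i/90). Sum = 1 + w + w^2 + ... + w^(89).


The sum of all 90th roots of unity is 0.
Geometric series: (1 - w^90)/(1 - w) = (1-1)/(1-w) = 0 since w^90 = 1, w ≠ 1.
Alternatively: coefficient of z^89 in z^90 - 1 is 0.

0


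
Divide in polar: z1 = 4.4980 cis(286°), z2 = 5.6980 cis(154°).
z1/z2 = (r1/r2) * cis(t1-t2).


r = 4.4980 / 5.6980 = 0.7894
theta = 286° - 154° = 132° = 132° (mod 360)

0.7894 cis(132°)


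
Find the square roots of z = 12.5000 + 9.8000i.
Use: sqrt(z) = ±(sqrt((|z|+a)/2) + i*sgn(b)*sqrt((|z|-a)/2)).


|z| = sqrt(156.25+96.04) = 15.8836
sqrt((|z|+a)/2) = sqrt((15.8836+12.5)/2) = sqrt(14.1918) = 3.7672
sqrt((|z|-a)/2) = sqrt((15.8836-12.5)/2) = sqrt(1.6918) = 1.3007

±(3.7672 + 1.3007i) i.e. 3.7672 + 1.3007i and -3.7672 - 1.3007i


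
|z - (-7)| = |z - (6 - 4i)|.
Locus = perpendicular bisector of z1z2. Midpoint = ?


Equal distances means the locus is the perpendicular bisector of z1 and z2.
Midpoint = ((-7+6)/2, (0+(-4))/2) = (-0.5000, -2.0000)

Perpendicular bisector through (-0.5000, -2.0000)


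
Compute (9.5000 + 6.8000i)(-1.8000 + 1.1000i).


Real = 9.5*(-1.8) - 6.8*1.1 = -17.1 - 7.48 = -24.58
Imag = 9.5*1.1 - (1.8)*6.8 = 10.45 - (12.24) = -1.79

-24.5800 - 1.7900i


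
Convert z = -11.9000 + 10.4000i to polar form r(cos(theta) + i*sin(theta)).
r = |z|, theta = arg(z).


r = sqrt(141.61+108.16) = sqrt(249.77) = 15.8041
theta = atan2(10.4, -11.9) = 138.8482 degrees

r = 15.8041, theta = 138.8482 degrees


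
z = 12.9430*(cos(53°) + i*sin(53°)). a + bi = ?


a = 12.9430*cos(53°) = 12.9430*0.601815 = 7.7893
b = 12.9430*sin(53°) = 12.9430*0.798636 = 10.3367

7.7893 + 10.3367i


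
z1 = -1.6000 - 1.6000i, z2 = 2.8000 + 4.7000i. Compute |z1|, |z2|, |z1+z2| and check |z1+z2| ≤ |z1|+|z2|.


|z1| = sqrt((-1.6)^2 + (-1.6)^2) = sqrt(5.12) = 2.2627
|z2| = sqrt(2.8^2 + 4.7^2) = sqrt(29.93) = 5.4708
z1+z2 = 1.2000 + 3.1000i
|z1+z2| = sqrt(11.05) = 3.3242
|z1|+|z2| = 2.2627 + 5.4708 = 7.7335

|z1+z2| = 3.3242 ≤ |z1|+|z2| = 7.7335 (verified)


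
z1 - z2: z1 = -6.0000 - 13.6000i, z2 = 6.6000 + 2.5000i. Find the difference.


Real: -6 - 6.6 = -12.6
Imag: -13.6 - 2.5 = -16.1

-12.6000 - 16.1000i


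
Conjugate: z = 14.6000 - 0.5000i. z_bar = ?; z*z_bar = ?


z_bar = 14.6000 + 0.5000i
z*z_bar = 14.6^2 + (-0.5)^2 = 213.16 + 0.25 = 213.41

z_bar = 14.6000 + 0.5000i, z*z_bar = 213.41


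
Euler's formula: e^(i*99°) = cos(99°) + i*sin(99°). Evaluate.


cos(99°) = -0.1564
sin(99°) = 0.9877

e^(i*99°) = -0.1564 + 0.9877i


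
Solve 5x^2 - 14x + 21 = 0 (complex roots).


disc = (-14)^2 - 4*5*21 = 196 - 420 = -224
sqrt(|disc|) = sqrt(224) = 14.9666
Real part = 14/(2*5) = 1.4000
Imag part = 14.9666/(2*5) = 1.4967

1.4000 ± 1.4967i


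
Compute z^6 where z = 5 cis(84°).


r^6 = 5^6 = 15625
n*theta = 6*84° = 504° = 144° (mod 360)
a = 15625*cos(144°) = -12640.8905
b = 15625*sin(144°) = 9184.1446

15625 cis(144°) = -12640.8905 + 9184.1446i


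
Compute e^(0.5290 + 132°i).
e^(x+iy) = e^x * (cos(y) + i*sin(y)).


e^0.5290 = 1.69723
cos(132°) = -0.66913
sin(132°) = 0.74314
Real = 1.69723*(-0.66913) = -1.1357
Imag = 1.69723*0.74314 = 1.2613

-1.1357 + 1.2613i


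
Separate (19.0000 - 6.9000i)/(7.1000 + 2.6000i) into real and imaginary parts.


Multiply by conjugate: (19.0000 - 6.9000i)(7.1000 - 2.6000i) / (7.1^2 + 2.6^2)
Numerator real = 19*7.1 - (6.9)*2.6 = 116.96
Numerator imag = -6.9*7.1 - 19*2.6 = -98.39
Denominator = 57.17
Re(z) = 116.96/57.17 = 2.0458
Im(z) = -98.39/57.17 = -1.7210

Re(z) = 2.0458, Im(z) = -1.7210


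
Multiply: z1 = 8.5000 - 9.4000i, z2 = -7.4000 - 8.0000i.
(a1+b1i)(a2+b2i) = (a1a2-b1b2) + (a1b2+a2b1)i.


Real = 8.5*(-7.4) - (-9.4)*(-8) = -62.9 - 75.2 = -138.1
Imag = 8.5*(-8) - (7.4)*(-9.4) = -68 + 69.56 = 1.56

-138.1000 + 1.5600i


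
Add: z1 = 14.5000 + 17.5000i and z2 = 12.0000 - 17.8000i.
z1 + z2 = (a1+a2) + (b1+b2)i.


Real: 14.5 + 12 = 26.5
Imag: 17.5 - 17.8 = -0.3

26.5000 - 0.3000i


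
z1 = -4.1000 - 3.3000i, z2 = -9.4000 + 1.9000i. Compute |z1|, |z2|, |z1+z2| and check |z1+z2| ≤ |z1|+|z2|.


|z1| = sqrt((-4.1)^2 + (-3.3)^2) = sqrt(27.7) = 5.2631
|z2| = sqrt((-9.4)^2 + 1.9^2) = sqrt(91.97) = 9.5901
z1+z2 = -13.5000 - 1.4000i
|z1+z2| = sqrt(184.21) = 13.5724
|z1|+|z2| = 5.2631 + 9.5901 = 14.8532

|z1+z2| = 13.5724 ≤ |z1|+|z2| = 14.8532 (verified)


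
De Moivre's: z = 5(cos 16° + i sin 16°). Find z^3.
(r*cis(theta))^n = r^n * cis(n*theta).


r^3 = 5^3 = 125
n*theta = 3*16° = 48° = 48° (mod 360)
a = 125*cos(48°) = 83.6413
b = 125*sin(48°) = 92.8931

125 cis(48°) = 83.6413 + 92.8931i


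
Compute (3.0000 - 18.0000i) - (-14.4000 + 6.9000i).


Real: 3 + 14.4 = 17.4
Imag: -18 - 6.9 = -24.9

17.4000 - 24.9000i


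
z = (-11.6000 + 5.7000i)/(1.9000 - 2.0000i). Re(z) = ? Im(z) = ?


Multiply by conjugate: (-11.6000 + 5.7000i)(1.9000 + 2.0000i) / (1.9^2 + (-2)^2)
Numerator real = -11.6*1.9 + 5.7*(-2) = -33.44
Numerator imag = 5.7*1.9 - (-11.6)*(-2) = -12.37
Denominator = 7.61
Re(z) = -33.44/7.61 = -4.3942
Im(z) = -12.37/7.61 = -1.6255

Re(z) = -4.3942, Im(z) = -1.6255


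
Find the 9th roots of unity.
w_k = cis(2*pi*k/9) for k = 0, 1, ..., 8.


The 9th roots of unity are cis(360k/9°) for k=0..8
Angle step = 360/9 = 40°
Primitive root: cis(40°)
Primitive root = 0.7660 + 0.6428i

9 roots at angles: 0°, 40°, 80°, 120°, 160°, 200°, 240°, 280°, 320°


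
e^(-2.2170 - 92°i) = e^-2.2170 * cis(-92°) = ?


e^-2.2170 = 0.10894
cos(-92°) = -0.0349
sin(-92°) = -0.9994
Real = 0.10894*(-0.0349) = -0.0038
Imag = 0.10894*(-0.9994) = -0.1089

-0.0038 - 0.1089i


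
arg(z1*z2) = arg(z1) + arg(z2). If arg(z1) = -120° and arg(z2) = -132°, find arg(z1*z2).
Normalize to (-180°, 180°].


arg(z1*z2) = -120° - 132° = -252°
Normalized to (-180°, 180°]: 108°

108°


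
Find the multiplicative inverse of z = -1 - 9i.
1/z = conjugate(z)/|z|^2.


|z|^2 = 1+81 = 82
1/z = (-1 + 9i)/82

1/z = -0.0122 + 0.1098i


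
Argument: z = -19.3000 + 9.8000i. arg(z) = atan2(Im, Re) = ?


Re = -19.3, Im = 9.8
arg = atan2(9.8, -19.3) = 153.0798 degrees

arg(z) = 153.0798 degrees


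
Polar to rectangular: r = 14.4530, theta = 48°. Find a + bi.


a = 14.4530*cos(48°) = 14.4530*0.66913 = 9.6709
b = 14.4530*sin(48°) = 14.4530*0.743145 = 10.7407

9.6709 + 10.7407i


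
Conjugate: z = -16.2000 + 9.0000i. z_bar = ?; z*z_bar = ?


z_bar = -16.2000 - 9.0000i
z*z_bar = (-16.2)^2 + 9^2 = 262.44 + 81 = 343.44

z_bar = -16.2000 - 9.0000i, z*z_bar = 343.44


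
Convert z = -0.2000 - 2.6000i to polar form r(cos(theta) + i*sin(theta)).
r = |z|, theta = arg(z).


r = sqrt(0.04+6.76) = sqrt(6.8) = 2.6077
theta = atan2(-2.6, -0.2) = -94.3987 degrees

r = 2.6077, theta = -94.3987 degrees


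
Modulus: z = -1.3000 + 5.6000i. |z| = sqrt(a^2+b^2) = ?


|z| = sqrt((-1.3)^2 + 5.6^2) = sqrt(1.69 + 31.36) = sqrt(33.05) = 5.7489

|z| = 5.7489


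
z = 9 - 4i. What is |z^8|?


|z| = sqrt(81+16) = sqrt(97) = 9.8489
|z^8| = |z|^8 = (sqrt(97))^8 = 97^4 = 88529281

|z^8| = 88529281


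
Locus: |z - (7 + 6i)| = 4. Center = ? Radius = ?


|z - z0| = r is a circle with center z0 and radius r.
Center = (7, 6), radius = 4

Circle with center (7, 6) and radius 4


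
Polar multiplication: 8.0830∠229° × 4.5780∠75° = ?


r = 8.0830 * 4.5780 = 37.0040
theta = 229° + 75° = 304° = 304° (mod 360)

37.0040 cis(304°)


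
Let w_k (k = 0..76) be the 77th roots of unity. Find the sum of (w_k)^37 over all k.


The roots are w_k = w^k with w = e^(2*pi*i/77), and (w^k)^37 = (w^37)^k.
So S = 1 + u + u^2 + ... + u^(76) with u = w^37.
37 = 0*77 + 37, so 37 is not a multiple of 77: u = w^37 ≠ 1 (w is a primitive 77th root), while u^77 = (w^77)^37 = 1.
Geometric series: S = (1 - u^77)/(1 - u) = (1 - 1)/(1 - u) = 0

S = 0


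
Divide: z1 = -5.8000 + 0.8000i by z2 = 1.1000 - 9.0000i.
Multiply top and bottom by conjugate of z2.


Conjugate of z2 = 1.1000 + 9.0000i
Numerator: (-5.8000 + 0.8000i)(1.1000 + 9.0000i) = -13.5800 - 51.3200i
Denominator: 1.1^2 + (-9)^2 = 82.21
Result = (-13.5800 - 51.3200i)/82.21

-0.1652 - 0.6243i


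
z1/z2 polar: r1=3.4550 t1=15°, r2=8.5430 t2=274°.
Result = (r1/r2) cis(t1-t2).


r = 3.4550 / 8.5430 = 0.4044
theta = 15° - 274° = -259° = 101° (mod 360)

0.4044 cis(101°)


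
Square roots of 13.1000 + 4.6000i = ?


|z| = sqrt(171.61+21.16) = 13.8842
sqrt((|z|+a)/2) = sqrt((13.8842+13.1)/2) = sqrt(13.4921) = 3.6732
sqrt((|z|-a)/2) = sqrt((13.8842-13.1)/2) = sqrt(0.3921) = 0.6262

±(3.6732 + 0.6262i) i.e. 3.6732 + 0.6262i and -3.6732 - 0.6262i


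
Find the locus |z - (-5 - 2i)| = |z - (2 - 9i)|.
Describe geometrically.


Equal distances means the locus is the perpendicular bisector of z1 and z2.
Midpoint = ((-5+2)/2, (-2+(-9))/2) = (-1.5000, -5.5000)

Perpendicular bisector through (-1.5000, -5.5000)


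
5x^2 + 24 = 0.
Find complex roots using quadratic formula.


disc = 0^2 - 4*5*24 = 0 - 480 = -480
sqrt(|disc|) = sqrt(480) = 21.9089
Real part = 0/(2*5) = 0
Imag part = 21.9089/(2*5) = 2.1909

0 ± 2.1909i


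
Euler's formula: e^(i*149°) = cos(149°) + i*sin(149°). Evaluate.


cos(149°) = -0.8572
sin(149°) = 0.5150

e^(i*149°) = -0.8572 + 0.5150i


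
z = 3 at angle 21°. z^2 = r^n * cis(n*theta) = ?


r^2 = 3^2 = 9
n*theta = 2*21° = 42° = 42° (mod 360)
a = 9*cos(42°) = 6.6883
b = 9*sin(42°) = 6.0222

9 cis(42°) = 6.6883 + 6.0222i


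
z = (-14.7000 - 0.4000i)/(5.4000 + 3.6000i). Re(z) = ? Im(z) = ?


Multiply by conjugate: (-14.7000 - 0.4000i)(5.4000 - 3.6000i) / (5.4^2 + 3.6^2)
Numerator real = -14.7*5.4 - (0.4)*3.6 = -80.82
Numerator imag = -0.4*5.4 - (-14.7)*3.6 = 50.76
Denominator = 42.12
Re(z) = -80.82/42.12 = -1.9188
Im(z) = 50.76/42.12 = 1.2051

Re(z) = -1.9188, Im(z) = 1.2051


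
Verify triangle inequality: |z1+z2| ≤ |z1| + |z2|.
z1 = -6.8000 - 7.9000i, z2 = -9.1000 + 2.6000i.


|z1| = sqrt((-6.8)^2 + (-7.9)^2) = sqrt(108.65) = 10.4235
|z2| = sqrt((-9.1)^2 + 2.6^2) = sqrt(89.57) = 9.4641
z1+z2 = -15.9000 - 5.3000i
|z1+z2| = sqrt(280.9) = 16.7601
|z1|+|z2| = 10.4235 + 9.4641 = 19.8876

|z1+z2| = 16.7601 ≤ |z1|+|z2| = 19.8876 (verified)


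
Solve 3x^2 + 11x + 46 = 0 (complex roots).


disc = 11^2 - 4*3*46 = 121 - 552 = -431
sqrt(|disc|) = sqrt(431) = 20.7605
Real part = -11/(2*3) = -1.8333
Imag part = 20.7605/(2*3) = 3.4601

-1.8333 ± 3.4601i


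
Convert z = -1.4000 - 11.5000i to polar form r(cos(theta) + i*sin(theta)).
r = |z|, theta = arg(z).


r = sqrt(1.96+132.25) = sqrt(134.21) = 11.5849
theta = atan2(-11.5, -1.4) = -96.9410 degrees

r = 11.5849, theta = -96.9410 degrees


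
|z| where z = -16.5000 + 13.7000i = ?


|z| = sqrt((-16.5)^2 + 13.7^2) = sqrt(272.25 + 187.69) = sqrt(459.94) = 21.4462

|z| = 21.4462


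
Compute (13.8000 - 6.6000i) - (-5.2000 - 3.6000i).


Real: 13.8 + 5.2 = 19
Imag: -6.6 + 3.6 = -3

19.0000 - 3.0000i


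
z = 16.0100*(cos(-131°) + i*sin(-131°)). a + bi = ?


a = 16.0100*cos(-131°) = 16.0100*(-0.65606) = -10.5035
b = 16.0100*sin(-131°) = 16.0100*(-0.75471) = -12.0829

-10.5035 - 12.0829i


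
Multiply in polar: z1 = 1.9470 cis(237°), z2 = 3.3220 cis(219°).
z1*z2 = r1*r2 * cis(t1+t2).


r = 1.9470 * 3.3220 = 6.4679
theta = 237° + 219° = 456° = 96° (mod 360)

6.4679 cis(96°)


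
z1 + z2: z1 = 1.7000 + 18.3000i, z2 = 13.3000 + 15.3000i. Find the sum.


Real: 1.7 + 13.3 = 15
Imag: 18.3 + 15.3 = 33.6

15.0000 + 33.6000i


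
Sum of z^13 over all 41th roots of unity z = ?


The roots are w_k = w^k with w = e^(2*pi*i/41), and (w^k)^13 = (w^13)^k.
So S = 1 + u + u^2 + ... + u^(40) with u = w^13.
13 = 0*41 + 13, so 13 is not a multiple of 41: u = w^13 ≠ 1 (w is a primitive 41th root), while u^41 = (w^41)^13 = 1.
Geometric series: S = (1 - u^41)/(1 - u) = (1 - 1)/(1 - u) = 0

S = 0


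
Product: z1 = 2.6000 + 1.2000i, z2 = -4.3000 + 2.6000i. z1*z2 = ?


Real = 2.6*(-4.3) - 1.2*2.6 = -11.18 - 3.12 = -14.3
Imag = 2.6*2.6 - (4.3)*1.2 = 6.76 - (5.16) = 1.6

-14.3000 + 1.6000i


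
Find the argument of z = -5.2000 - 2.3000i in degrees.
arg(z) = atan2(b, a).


Re = -5.2, Im = -2.3
arg = atan2(-2.3, -5.2) = -156.1398 degrees

arg(z) = -156.1398 degrees


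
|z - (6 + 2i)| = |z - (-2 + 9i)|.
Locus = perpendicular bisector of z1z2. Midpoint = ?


Equal distances means the locus is the perpendicular bisector of z1 and z2.
Midpoint = ((6+(-2))/2, (2+9)/2) = (2.0000, 5.5000)

Perpendicular bisector through (2.0000, 5.5000)


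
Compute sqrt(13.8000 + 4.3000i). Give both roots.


|z| = sqrt(190.44+18.49) = 14.4544
sqrt((|z|+a)/2) = sqrt((14.4544+13.8)/2) = sqrt(14.1272) = 3.7586
sqrt((|z|-a)/2) = sqrt((14.4544-13.8)/2) = sqrt(0.3272) = 0.5720

±(3.7586 + 0.5720i) i.e. 3.7586 + 0.5720i and -3.7586 - 0.5720i


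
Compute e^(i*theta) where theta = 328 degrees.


cos(328°) = 0.8480
sin(328°) = -0.5299

e^(i*328°) = 0.8480 - 0.5299i


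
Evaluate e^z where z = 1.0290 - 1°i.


e^1.0290 = 2.79827
cos(-1°) = 0.999848
sin(-1°) = -0.01745
Real = 2.79827*0.999848 = 2.7978
Imag = 2.79827*(-0.01745) = -0.0488

2.7978 - 0.0488i


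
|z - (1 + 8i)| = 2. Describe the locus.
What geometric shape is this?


|z - z0| = r is a circle with center z0 and radius r.
Center = (1, 8), radius = 2

Circle with center (1, 8) and radius 2


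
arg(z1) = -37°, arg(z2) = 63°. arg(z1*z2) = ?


arg(z1*z2) = -37° + 63° = 26°
Normalized to (-180°, 180°]: 26°

26°


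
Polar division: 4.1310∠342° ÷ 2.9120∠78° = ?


r = 4.1310 / 2.9120 = 1.4186
theta = 342° - 78° = 264° = 264° (mod 360)

1.4186 cis(264°)


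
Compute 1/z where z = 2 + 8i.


|z|^2 = 4+64 = 68
1/z = (2 - 8i)/68

1/z = 0.0294 - 0.1176i


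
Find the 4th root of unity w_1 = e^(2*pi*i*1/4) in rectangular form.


Angle = 360*1/4 = 90°
a = cos(90°) = 0
b = sin(90°) = 1.0000

0 + 1.0000i


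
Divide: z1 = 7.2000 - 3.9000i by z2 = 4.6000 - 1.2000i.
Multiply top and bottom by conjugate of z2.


Conjugate of z2 = 4.6000 + 1.2000i
Numerator: (7.2000 - 3.9000i)(4.6000 + 1.2000i) = 37.8000 - 9.3000i
Denominator: 4.6^2 + (-1.2)^2 = 22.6
Result = (37.8000 - 9.3000i)/22.6

1.6726 - 0.4115i


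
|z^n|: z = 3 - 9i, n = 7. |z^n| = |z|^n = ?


|z| = sqrt(9+81) = sqrt(90) = 9.4868
|z^7| = |z|^7 = (sqrt(90))^7 = 90^3 * sqrt(90) = 729000*sqrt(90)

|z^7| = 729000*sqrt(90) ≈ 6915901.2428


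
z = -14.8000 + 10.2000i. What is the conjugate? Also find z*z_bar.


z_bar = -14.8000 - 10.2000i
z*z_bar = (-14.8)^2 + 10.2^2 = 219.04 + 104.04 = 323.08

z_bar = -14.8000 - 10.2000i, z*z_bar = 323.08


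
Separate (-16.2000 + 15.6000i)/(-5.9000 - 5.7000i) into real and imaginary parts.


Multiply by conjugate: (-16.2000 + 15.6000i)(-5.9000 + 5.7000i) / ((-5.9)^2 + (-5.7)^2)
Numerator real = -16.2*(-5.9) + 15.6*(-5.7) = 6.66
Numerator imag = 15.6*(-5.9) - (-16.2)*(-5.7) = -184.38
Denominator = 67.3
Re(z) = 6.66/67.3 = 0.0990
Im(z) = -184.38/67.3 = -2.7397

Re(z) = 0.0990, Im(z) = -2.7397


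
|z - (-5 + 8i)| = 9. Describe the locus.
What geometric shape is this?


|z - z0| = r is a circle with center z0 and radius r.
Center = (-5, 8), radius = 9

Circle with center (-5, 8) and radius 9


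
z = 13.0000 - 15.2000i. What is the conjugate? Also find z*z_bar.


z_bar = 13.0000 + 15.2000i
z*z_bar = 13^2 + (-15.2)^2 = 169 + 231.04 = 400.04

z_bar = 13.0000 + 15.2000i, z*z_bar = 400.04


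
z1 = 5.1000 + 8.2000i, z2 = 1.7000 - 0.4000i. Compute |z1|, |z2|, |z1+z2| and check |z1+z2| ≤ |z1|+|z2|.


|z1| = sqrt(5.1^2 + 8.2^2) = sqrt(93.25) = 9.6566
|z2| = sqrt(1.7^2 + (-0.4)^2) = sqrt(3.05) = 1.7464
z1+z2 = 6.8000 + 7.8000i
|z1+z2| = sqrt(107.08) = 10.3479
|z1|+|z2| = 9.6566 + 1.7464 = 11.4030

|z1+z2| = 10.3479 ≤ |z1|+|z2| = 11.4030 (verified)


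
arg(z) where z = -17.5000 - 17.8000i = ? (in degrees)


Re = -17.5, Im = -17.8
arg = atan2(-17.8, -17.5) = -134.5131 degrees

arg(z) = -134.5131 degrees


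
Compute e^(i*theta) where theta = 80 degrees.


cos(80°) = 0.1736
sin(80°) = 0.9848

e^(i*80°) = 0.1736 + 0.9848i


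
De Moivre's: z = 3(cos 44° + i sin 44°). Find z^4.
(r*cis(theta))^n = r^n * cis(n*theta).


r^4 = 3^4 = 81
n*theta = 4*44° = 176° = 176° (mod 360)
a = 81*cos(176°) = -80.8027
b = 81*sin(176°) = 5.6503

81 cis(176°) = -80.8027 + 5.6503i


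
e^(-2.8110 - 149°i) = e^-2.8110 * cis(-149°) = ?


e^-2.8110 = 0.06014
cos(-149°) = -0.8572
sin(-149°) = -0.515
Real = 0.06014*(-0.8572) = -0.0516
Imag = 0.06014*(-0.515) = -0.0310

-0.0516 - 0.0310i


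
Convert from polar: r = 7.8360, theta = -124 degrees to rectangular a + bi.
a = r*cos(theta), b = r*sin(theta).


a = 7.8360*cos(-124°) = 7.8360*(-0.55919) = -4.3818
b = 7.8360*sin(-124°) = 7.8360*(-0.829038) = -6.4963

-4.3818 - 6.4963i


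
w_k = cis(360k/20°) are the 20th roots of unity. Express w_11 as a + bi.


Angle = 360*11/20 = 198°
a = cos(198°) = -0.9511
b = sin(198°) = -0.3090

-0.9511 - 0.3090i


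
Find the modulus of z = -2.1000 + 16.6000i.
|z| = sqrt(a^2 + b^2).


|z| = sqrt((-2.1)^2 + 16.6^2) = sqrt(4.41 + 275.56) = sqrt(279.97) = 16.7323

|z| = 16.7323


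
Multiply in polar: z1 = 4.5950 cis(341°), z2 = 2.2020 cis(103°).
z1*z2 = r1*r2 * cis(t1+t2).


r = 4.5950 * 2.2020 = 10.1182
theta = 341° + 103° = 444° = 84° (mod 360)

10.1182 cis(84°)


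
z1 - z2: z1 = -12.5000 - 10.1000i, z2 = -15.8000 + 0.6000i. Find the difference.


Real: -12.5 + 15.8 = 3.3
Imag: -10.1 - 0.6 = -10.7

3.3000 - 10.7000i


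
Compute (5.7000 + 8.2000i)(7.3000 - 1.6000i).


Real = 5.7*7.3 - 8.2*(-1.6) = 41.61 - (-13.12) = 54.73
Imag = 5.7*(-1.6) + 7.3*8.2 = -9.12 + 59.86 = 50.74

54.7300 + 50.7400i


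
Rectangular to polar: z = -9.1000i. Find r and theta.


r = sqrt(0+82.81) = sqrt(82.81) = 9.1000
theta = atan2(-9.1, 0) = -90.0000 degrees

r = 9.1000, theta = -90.0000 degrees


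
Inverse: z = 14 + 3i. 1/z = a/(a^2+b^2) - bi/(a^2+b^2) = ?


|z|^2 = 196+9 = 205
1/z = (14 - 3i)/205

1/z = 0.0683 - 0.0146i


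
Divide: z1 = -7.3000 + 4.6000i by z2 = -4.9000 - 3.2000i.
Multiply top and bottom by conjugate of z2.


Conjugate of z2 = -4.9000 + 3.2000i
Numerator: (-7.3000 + 4.6000i)(-4.9000 + 3.2000i) = 21.0500 - 45.9000i
Denominator: (-4.9)^2 + (-3.2)^2 = 34.25
Result = (21.0500 - 45.9000i)/34.25

0.6146 - 1.3401i


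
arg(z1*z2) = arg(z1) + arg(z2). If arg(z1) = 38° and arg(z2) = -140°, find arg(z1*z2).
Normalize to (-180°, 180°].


arg(z1*z2) = 38° - 140° = -102°
Normalized to (-180°, 180°]: -102°

-102°


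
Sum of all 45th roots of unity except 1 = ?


With w = e^(2*pi*i/45), all 45 of the 45th roots of unity w^0 = 1, w, ..., w^(44) sum to 0: 1 + w + ... + w^(44) = (1 - w^45)/(1 - w) = 0 since w^45 = 1, w ≠ 1.
Removing the root 1: w + w^2 + ... + w^(44) = 0 - 1 = -1

Sum = -1


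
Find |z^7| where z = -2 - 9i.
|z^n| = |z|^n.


|z| = sqrt(4+81) = sqrt(85) = 9.2195
|z^7| = |z|^7 = (sqrt(85))^7 = 85^3 * sqrt(85) = 614125*sqrt(85)

|z^7| = 614125*sqrt(85) ≈ 5661952.7398


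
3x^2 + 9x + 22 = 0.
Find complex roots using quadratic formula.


disc = 9^2 - 4*3*22 = 81 - 264 = -183
sqrt(|disc|) = sqrt(183) = 13.5277
Real part = -9/(2*3) = -1.5000
Imag part = 13.5277/(2*3) = 2.2546

-1.5000 ± 2.2546i


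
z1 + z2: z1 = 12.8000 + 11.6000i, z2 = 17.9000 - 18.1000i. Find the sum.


Real: 12.8 + 17.9 = 30.7
Imag: 11.6 - 18.1 = -6.5

30.7000 - 6.5000i


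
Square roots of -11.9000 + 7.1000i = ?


|z| = sqrt(141.61+50.41) = 13.8571
sqrt((|z|+a)/2) = sqrt((13.8571+(-11.9))/2) = sqrt(0.9786) = 0.9892
sqrt((|z|-a)/2) = sqrt((13.8571-(-11.9))/2) = sqrt(12.8786) = 3.5887

±(0.9892 + 3.5887i) i.e. 0.9892 + 3.5887i and -0.9892 - 3.5887i


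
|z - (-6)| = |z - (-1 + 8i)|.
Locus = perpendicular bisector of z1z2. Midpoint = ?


Equal distances means the locus is the perpendicular bisector of z1 and z2.
Midpoint = ((-6+(-1))/2, (0+8)/2) = (-3.5000, 4.0000)

Perpendicular bisector through (-3.5000, 4.0000)


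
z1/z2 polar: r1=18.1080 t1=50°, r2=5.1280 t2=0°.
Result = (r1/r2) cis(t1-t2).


r = 18.1080 / 5.1280 = 3.5312
theta = 50° - 0° = 50° = 50° (mod 360)

3.5312 cis(50°)


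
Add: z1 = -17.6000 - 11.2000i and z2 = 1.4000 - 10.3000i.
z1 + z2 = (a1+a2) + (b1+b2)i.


Real: -17.6 + 1.4 = -16.2
Imag: -11.2 - 10.3 = -21.5

-16.2000 - 21.5000i


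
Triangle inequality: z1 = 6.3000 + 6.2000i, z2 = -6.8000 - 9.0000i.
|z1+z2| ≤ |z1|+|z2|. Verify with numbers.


|z1| = sqrt(6.3^2 + 6.2^2) = sqrt(78.13) = 8.8391
|z2| = sqrt((-6.8)^2 + (-9)^2) = sqrt(127.24) = 11.2801
z1+z2 = -0.5000 - 2.8000i
|z1+z2| = sqrt(8.09) = 2.8443
|z1|+|z2| = 8.8391 + 11.2801 = 20.1192

|z1+z2| = 2.8443 ≤ |z1|+|z2| = 20.1192 (verified)


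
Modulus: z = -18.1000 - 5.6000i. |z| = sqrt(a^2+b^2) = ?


|z| = sqrt((-18.1)^2 + (-5.6)^2) = sqrt(327.61 + 31.36) = sqrt(358.97) = 18.9465

|z| = 18.9465


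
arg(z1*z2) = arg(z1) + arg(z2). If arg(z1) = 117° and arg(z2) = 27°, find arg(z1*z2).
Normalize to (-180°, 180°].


arg(z1*z2) = 117° + 27° = 144°
Normalized to (-180°, 180°]: 144°

144°


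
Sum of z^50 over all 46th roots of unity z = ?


The roots are w_k = w^k with w = e^(2*pi*i/46), and (w^k)^50 = (w^50)^k.
So S = 1 + u + u^2 + ... + u^(45) with u = w^50.
50 = 1*46 + 4, so 50 is not a multiple of 46: u = (w^46)^1 * w^4 = w^4 ≠ 1 (w is a primitive 46th root), while u^46 = (w^46)^50 = 1.
Geometric series: S = (1 - u^46)/(1 - u) = (1 - 1)/(1 - u) = 0

S = 0


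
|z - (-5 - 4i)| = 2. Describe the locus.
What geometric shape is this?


|z - z0| = r is a circle with center z0 and radius r.
Center = (-5, -4), radius = 2

Circle with center (-5, -4) and radius 2


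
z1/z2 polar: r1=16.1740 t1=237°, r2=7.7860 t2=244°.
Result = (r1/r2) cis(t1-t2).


r = 16.1740 / 7.7860 = 2.0773
theta = 237° - 244° = -7° = 353° (mod 360)

2.0773 cis(353°)


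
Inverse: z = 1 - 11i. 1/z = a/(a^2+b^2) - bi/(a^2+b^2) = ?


|z|^2 = 1+121 = 122
1/z = (1 + 11i)/122

1/z = 0.0082 + 0.0902i


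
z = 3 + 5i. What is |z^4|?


|z| = sqrt(9+25) = sqrt(34) = 5.8310
|z^4| = |z|^4 = (sqrt(34))^4 = 34^2 = 1156

|z^4| = 1156


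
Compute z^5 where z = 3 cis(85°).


r^5 = 3^5 = 243
n*theta = 5*85° = 425° = 65° (mod 360)
a = 243*cos(65°) = 102.6962
b = 243*sin(65°) = 220.2328

243 cis(65°) = 102.6962 + 220.2328i


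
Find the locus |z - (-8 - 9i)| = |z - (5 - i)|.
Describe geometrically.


Equal distances means the locus is the perpendicular bisector of z1 and z2.
Midpoint = ((-8+5)/2, (-9+(-1))/2) = (-1.5000, -5.0000)

Perpendicular bisector through (-1.5000, -5.0000)


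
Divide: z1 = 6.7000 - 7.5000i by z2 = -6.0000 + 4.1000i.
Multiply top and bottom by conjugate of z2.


Conjugate of z2 = -6.0000 - 4.1000i
Numerator: (6.7000 - 7.5000i)(-6.0000 - 4.1000i) = -70.9500 + 17.5300i
Denominator: (-6)^2 + 4.1^2 = 52.81
Result = (-70.9500 + 17.5300i)/52.81

-1.3435 + 0.3319i


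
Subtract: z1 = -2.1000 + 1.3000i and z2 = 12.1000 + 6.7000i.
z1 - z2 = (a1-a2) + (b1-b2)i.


Real: -2.1 - 12.1 = -14.2
Imag: 1.3 - 6.7 = -5.4

-14.2000 - 5.4000i


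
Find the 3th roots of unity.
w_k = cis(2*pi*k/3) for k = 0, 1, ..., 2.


The 3th roots of unity are cis(360k/3°) for k=0..2
Angle step = 360/3 = 120°
Primitive root: cis(120°)
Primitive root = -0.5000 + 0.8660i

3 roots at angles: 0°, 120°, 240°


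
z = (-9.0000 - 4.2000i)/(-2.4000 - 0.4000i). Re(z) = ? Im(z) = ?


Multiply by conjugate: (-9.0000 - 4.2000i)(-2.4000 + 0.4000i) / ((-2.4)^2 + (-0.4)^2)
Numerator real = -9*(-2.4) - (4.2)*(-0.4) = 23.28
Numerator imag = -4.2*(-2.4) - (-9)*(-0.4) = 6.48
Denominator = 5.92
Re(z) = 23.28/5.92 = 3.9324
Im(z) = 6.48/5.92 = 1.0946

Re(z) = 3.9324, Im(z) = 1.0946


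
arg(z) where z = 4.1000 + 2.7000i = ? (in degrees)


Re = 4.1, Im = 2.7
arg = atan2(2.7, 4.1) = 33.3664 degrees

arg(z) = 33.3664 degrees


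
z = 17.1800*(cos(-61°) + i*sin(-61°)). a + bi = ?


a = 17.1800*cos(-61°) = 17.1800*0.48481 = 8.3290
b = 17.1800*sin(-61°) = 17.1800*(-0.87462) = -15.0260

8.3290 - 15.0260i


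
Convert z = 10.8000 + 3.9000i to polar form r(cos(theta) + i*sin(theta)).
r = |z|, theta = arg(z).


r = sqrt(116.64+15.21) = sqrt(131.85) = 11.4826
theta = atan2(3.9, 10.8) = 19.8552 degrees

r = 11.4826, theta = 19.8552 degrees


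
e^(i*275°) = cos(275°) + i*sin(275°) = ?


cos(275°) = 0.0872
sin(275°) = -0.9962

e^(i*275°) = 0.0872 - 0.9962i


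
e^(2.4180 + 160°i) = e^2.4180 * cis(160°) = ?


e^2.4180 = 11.2234
cos(160°) = -0.93969
sin(160°) = 0.34202
Real = 11.2234*(-0.93969) = -10.5465
Imag = 11.2234*0.34202 = 3.8386

-10.5465 + 3.8386i


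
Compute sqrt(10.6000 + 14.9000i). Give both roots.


|z| = sqrt(112.36+222.01) = 18.2858
sqrt((|z|+a)/2) = sqrt((18.2858+10.6)/2) = sqrt(14.4429) = 3.8004
sqrt((|z|-a)/2) = sqrt((18.2858-10.6)/2) = sqrt(3.8429) = 1.9603

±(3.8004 + 1.9603i) i.e. 3.8004 + 1.9603i and -3.8004 - 1.9603i


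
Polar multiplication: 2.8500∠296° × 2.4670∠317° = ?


r = 2.8500 * 2.4670 = 7.0310
theta = 296° + 317° = 613° = 253° (mod 360)

7.0310 cis(253°)


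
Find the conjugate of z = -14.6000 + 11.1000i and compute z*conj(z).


z_bar = -14.6000 - 11.1000i
z*z_bar = (-14.6)^2 + 11.1^2 = 213.16 + 123.21 = 336.37

z_bar = -14.6000 - 11.1000i, z*z_bar = 336.37


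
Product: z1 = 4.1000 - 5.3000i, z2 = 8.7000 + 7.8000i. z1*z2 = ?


Real = 4.1*8.7 - (-5.3)*7.8 = 35.67 - (-41.34) = 77.01
Imag = 4.1*7.8 + 8.7*(-5.3) = 31.98 - (46.11) = -14.13

77.0100 - 14.1300i


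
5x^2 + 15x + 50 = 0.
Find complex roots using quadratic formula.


disc = 15^2 - 4*5*50 = 225 - 1000 = -775
sqrt(|disc|) = sqrt(775) = 27.8388
Real part = -15/(2*5) = -1.5000
Imag part = 27.8388/(2*5) = 2.7839

-1.5000 ± 2.7839i


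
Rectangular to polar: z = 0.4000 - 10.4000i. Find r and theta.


r = sqrt(0.16+108.16) = sqrt(108.32) = 10.4077
theta = atan2(-10.4, 0.4) = -87.7974 degrees

r = 10.4077, theta = -87.7974 degrees


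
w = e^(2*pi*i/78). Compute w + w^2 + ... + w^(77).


With w = e^(2*pi*i/78), all 78 of the 78th roots of unity w^0 = 1, w, ..., w^(77) sum to 0: 1 + w + ... + w^(77) = (1 - w^78)/(1 - w) = 0 since w^78 = 1, w ≠ 1.
Removing the root 1: w + w^2 + ... + w^(77) = 0 - 1 = -1

Sum = -1


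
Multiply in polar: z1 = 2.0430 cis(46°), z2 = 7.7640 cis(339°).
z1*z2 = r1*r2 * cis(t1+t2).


r = 2.0430 * 7.7640 = 15.8619
theta = 46° + 339° = 385° = 25° (mod 360)

15.8619 cis(25°)


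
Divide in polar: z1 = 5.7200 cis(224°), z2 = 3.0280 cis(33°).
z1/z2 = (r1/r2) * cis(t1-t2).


r = 5.7200 / 3.0280 = 1.8890
theta = 224° - 33° = 191° = 191° (mod 360)

1.8890 cis(191°)


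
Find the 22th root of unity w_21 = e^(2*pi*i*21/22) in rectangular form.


Angle = 360*21/22 = 343.6364°
a = cos(343.6364°) = 0.9595
b = sin(343.6364°) = -0.2817

0.9595 - 0.2817i
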